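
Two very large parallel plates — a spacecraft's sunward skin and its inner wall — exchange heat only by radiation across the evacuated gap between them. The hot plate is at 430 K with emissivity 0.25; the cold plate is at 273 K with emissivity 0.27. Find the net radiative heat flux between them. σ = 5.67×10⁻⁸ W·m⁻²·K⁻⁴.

For two infinite grey parallel plates, q = σ(T₁⁴ − T₂⁴)/(1/ε₁ + 1/ε₂ − 1).
T₁⁴ − T₂⁴ = 3.419×10¹⁰ − 5.555×10⁹ = 2.863×10¹⁰ K⁴.
1/ε₁ + 1/ε₂ − 1 = 4.000 + 3.704 − 1 = 6.704.
q = 5.67×10⁻⁸ × 2.863×10¹⁰ / 6.704.

q ≈ 242 W/m²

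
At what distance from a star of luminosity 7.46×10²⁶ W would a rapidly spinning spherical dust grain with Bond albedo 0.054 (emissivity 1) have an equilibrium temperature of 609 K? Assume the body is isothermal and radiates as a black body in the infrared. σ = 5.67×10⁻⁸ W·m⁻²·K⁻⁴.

d ≈ 4.24×10¹⁰ m

For an isothermal black-emitting sphere, (1−a)S·πr² = σ·4πr²·T⁴ ⇒ S = 4σT⁴/(1−a).
S = 4·5.67×10⁻⁸·(609)⁴/0.946 = 32980 W/m².
Flux falls as S = L/(4πd²), so d = √(L/(4πS)) = √(7.46×10²⁶/(4π·32980)).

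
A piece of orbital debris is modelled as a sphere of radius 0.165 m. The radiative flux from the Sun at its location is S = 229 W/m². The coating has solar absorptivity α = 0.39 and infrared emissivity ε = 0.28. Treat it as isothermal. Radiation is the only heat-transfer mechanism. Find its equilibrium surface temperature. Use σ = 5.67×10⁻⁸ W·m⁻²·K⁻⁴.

At equilibrium, absorbed power = emitted power.
Absorbing cross-section = πr² = 0.08553 m²; emitting surface = 4πr² = 0.3421 m² (ratio 4).
αS·A_cross = εσ·A_surf·T⁴  ⇒  T⁴ = αS/(ε·4σ).
T⁴ = 0.390·229/(0.28·4·5.67×10⁻⁸) = 1.406×10⁹ K⁴.
T = (1.406×10⁹)^(1/4).

T ≈ 194 K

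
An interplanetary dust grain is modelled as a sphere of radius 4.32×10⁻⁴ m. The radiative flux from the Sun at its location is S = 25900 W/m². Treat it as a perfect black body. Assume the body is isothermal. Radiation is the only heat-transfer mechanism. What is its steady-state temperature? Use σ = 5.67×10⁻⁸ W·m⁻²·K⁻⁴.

T ≈ 581 K

At equilibrium, absorbed power = emitted power.
Absorbing cross-section = πr² = 5.863×10⁻⁷ m²; emitting surface = 4πr² = 2.345×10⁻⁶ m² (ratio 4).
S·A_cross = εσ·A_surf·T⁴  ⇒  T⁴ = S/(4σ).
T⁴ = 1.00·25900/(4·5.67×10⁻⁸) = 1.142×10¹¹ K⁴.
T = (1.142×10¹¹)^(1/4).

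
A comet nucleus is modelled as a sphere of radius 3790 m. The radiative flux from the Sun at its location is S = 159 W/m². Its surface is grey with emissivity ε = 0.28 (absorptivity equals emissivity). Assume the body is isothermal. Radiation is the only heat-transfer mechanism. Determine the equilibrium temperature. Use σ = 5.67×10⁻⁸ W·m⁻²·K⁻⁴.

At equilibrium, absorbed power = emitted power.
Absorbing cross-section = πr² = 4.513×10⁷ m²; emitting surface = 4πr² = 1.805×10⁸ m² (ratio 4).
εS·A_cross = εσ·A_surf·T⁴  ⇒  T⁴ = S/(4σ)   (ε cancels).
T⁴ = 159/(4·5.67×10⁻⁸) = 7.011×10⁸ K⁴.
T = (7.011×10⁸)^(1/4).

T ≈ 163 K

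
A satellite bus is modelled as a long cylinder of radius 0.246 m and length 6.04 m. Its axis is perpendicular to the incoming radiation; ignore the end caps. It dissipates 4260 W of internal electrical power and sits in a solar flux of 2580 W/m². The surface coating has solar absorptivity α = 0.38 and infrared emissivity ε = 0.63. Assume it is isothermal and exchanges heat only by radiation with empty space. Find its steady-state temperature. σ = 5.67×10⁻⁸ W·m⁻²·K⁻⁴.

T ≈ 383 K

At steady state, absorbed solar power + internal power = radiated power.
Absorbed: α·S·A_cross = 0.38·2580·2.972 = 2913 W (cross-section 2rL).
Total input = 2913 + 4260 = 7173 W.
Radiated: εσ·A_surf·T⁴ with A_surf = 2πrL = 9.336 m².
T⁴ = 7173/(0.63·5.67×10⁻⁸·9.336) = 2.151×10¹⁰ K⁴.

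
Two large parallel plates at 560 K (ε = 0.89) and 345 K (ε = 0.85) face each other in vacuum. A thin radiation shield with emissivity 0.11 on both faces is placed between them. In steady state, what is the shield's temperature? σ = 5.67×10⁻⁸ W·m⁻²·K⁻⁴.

T_s ≈ 487 K

In steady state the net flux on the hot side equals that on the cold side.
σ(T₁⁴−T_s⁴)/D₁ = σ(T_s⁴−T₂⁴)/D₂, with D₁ = 1/ε₁+1/ε_s−1 = 9.215, D₂ = 1/ε_s+1/ε₂−1 = 9.267.
Solve for T_s⁴: T_s⁴ = (D₂·T₁⁴ + D₁·T₂⁴)/(D₁+D₂) = 5.638×10¹⁰ K⁴.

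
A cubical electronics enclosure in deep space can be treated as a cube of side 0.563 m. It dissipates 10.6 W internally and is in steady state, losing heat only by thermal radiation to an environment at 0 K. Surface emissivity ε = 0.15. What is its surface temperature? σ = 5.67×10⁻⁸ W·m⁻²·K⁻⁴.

Steady state: internal power = radiated power, P = εσA T⁴.
Radiating area A = 6L² = 1.902 m².
T⁴ = P/(εσA) = 10.6/(0.15·5.67×10⁻⁸·1.902) = 6.553×10⁸ K⁴.
T = (6.553×10⁸)^(1/4).

T ≈ 160 K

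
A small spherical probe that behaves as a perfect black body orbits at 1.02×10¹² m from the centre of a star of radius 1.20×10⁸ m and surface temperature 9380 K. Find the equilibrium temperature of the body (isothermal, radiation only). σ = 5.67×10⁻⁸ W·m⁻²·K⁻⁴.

T ≈ 71.9 K

The star's surface emits σT_*⁴; at distance d the flux is S = σT_*⁴(R_*/d)².
S = 5.67×10⁻⁸·(9380)⁴·(1.20×10⁸/1.02×10¹²)² = 6.075 W/m².
For an isothermal sphere T⁴ = (1−a)S/(4σ) = 2.679×10⁷ K⁴.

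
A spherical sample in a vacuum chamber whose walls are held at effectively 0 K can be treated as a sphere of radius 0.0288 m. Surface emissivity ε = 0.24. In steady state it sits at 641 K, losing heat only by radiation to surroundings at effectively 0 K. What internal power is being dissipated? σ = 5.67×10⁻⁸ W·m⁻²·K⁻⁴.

Steady state: P = εσA T⁴.
A = 4πr² = 0.01042 m²; T⁴ = (641)⁴ = 1.688×10¹¹ K⁴.
P = 0.24 × 5.67×10⁻⁸ × 0.01042 × 1.688×10¹¹.

P ≈ 23.9 W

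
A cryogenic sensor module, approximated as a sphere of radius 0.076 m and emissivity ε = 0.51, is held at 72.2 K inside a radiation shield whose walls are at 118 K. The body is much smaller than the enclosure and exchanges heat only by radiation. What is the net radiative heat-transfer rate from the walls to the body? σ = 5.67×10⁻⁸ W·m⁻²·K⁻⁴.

P_net ≈ 0.350 W

For a small grey body in a large enclosure: P_net = εσA(T_body⁴ − T_wall⁴).
A = 4πr² = 0.07258 m²; T_body⁴ − T_wall⁴ = 2.717×10⁷ − 1.939×10⁸ = -1.667×10⁸ K⁴.
|P_net| = 0.51·5.67×10⁻⁸·0.07258·1.667×10⁸.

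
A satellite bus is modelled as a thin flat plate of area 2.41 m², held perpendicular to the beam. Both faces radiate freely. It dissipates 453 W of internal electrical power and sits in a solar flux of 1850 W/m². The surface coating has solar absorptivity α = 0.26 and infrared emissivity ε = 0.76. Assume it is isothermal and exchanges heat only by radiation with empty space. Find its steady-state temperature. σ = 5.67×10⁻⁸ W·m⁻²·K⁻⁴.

At steady state, absorbed solar power + internal power = radiated power.
Absorbed: α·S·A_cross = 0.26·1850·2.410 = 1159 W (cross-section A).
Total input = 1159 + 453 = 1612 W.
Radiated: εσ·A_surf·T⁴ with A_surf = 2A = 4.820 m².
T⁴ = 1612/(0.76·5.67×10⁻⁸·4.820) = 7.762×10⁹ K⁴.

T ≈ 297 K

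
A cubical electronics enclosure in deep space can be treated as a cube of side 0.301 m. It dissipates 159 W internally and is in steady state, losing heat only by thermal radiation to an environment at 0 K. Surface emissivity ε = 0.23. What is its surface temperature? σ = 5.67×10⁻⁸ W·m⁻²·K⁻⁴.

Steady state: internal power = radiated power, P = εσA T⁴.
Radiating area A = 6L² = 0.5436 m².
T⁴ = P/(εσA) = 159/(0.23·5.67×10⁻⁸·0.5436) = 2.243×10¹⁰ K⁴.
T = (2.243×10¹⁰)^(1/4).

T ≈ 387 K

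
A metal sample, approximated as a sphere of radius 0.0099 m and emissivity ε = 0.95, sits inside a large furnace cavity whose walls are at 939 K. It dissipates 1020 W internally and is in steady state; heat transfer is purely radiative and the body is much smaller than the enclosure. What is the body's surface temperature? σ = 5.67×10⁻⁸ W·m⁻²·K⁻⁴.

T ≈ 2000 K

For a small grey body in a large enclosure, net radiated power = εσA(T⁴ − T_w⁴).
Steady state: P = εσA(T⁴ − T_w⁴) with A = 4πr² = 0.001232 m².
T⁴ = P/(εσA) + T_w⁴ = 1020/(0.95·5.67×10⁻⁸·0.001232) + (939)⁴
    = 1.537×10¹³ + 7.774×10¹¹ = 1.615×10¹³ K⁴.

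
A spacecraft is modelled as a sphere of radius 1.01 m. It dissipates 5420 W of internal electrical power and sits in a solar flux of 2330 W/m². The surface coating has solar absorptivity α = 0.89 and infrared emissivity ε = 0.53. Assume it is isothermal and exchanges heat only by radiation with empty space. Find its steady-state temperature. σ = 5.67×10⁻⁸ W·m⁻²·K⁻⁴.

At steady state, absorbed solar power + internal power = radiated power.
Absorbed: α·S·A_cross = 0.89·2330·3.205 = 6646 W (cross-section πr²).
Total input = 6646 + 5420 = 12070 W.
Radiated: εσ·A_surf·T⁴ with A_surf = 4πr² = 12.82 m².
T⁴ = 12070/(0.53·5.67×10⁻⁸·12.82) = 3.132×10¹⁰ K⁴.

T ≈ 421 K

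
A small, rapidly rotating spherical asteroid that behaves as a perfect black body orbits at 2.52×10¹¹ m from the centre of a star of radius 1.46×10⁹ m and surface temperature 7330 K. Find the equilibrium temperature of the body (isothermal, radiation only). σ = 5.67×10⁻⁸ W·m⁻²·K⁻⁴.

T ≈ 395 K

The star's surface emits σT_*⁴; at distance d the flux is S = σT_*⁴(R_*/d)².
S = 5.67×10⁻⁸·(7330)⁴·(1.46×10⁹/2.52×10¹¹)² = 5494 W/m².
For an isothermal sphere T⁴ = (1−a)S/(4σ) = 2.422×10¹⁰ K⁴.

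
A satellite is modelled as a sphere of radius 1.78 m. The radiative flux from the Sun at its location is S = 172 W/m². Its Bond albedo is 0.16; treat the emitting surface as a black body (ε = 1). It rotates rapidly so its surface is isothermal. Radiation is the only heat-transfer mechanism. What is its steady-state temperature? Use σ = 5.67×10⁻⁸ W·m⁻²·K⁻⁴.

At equilibrium, absorbed power = emitted power.
Absorbing cross-section = πr² = 9.954 m²; emitting surface = 4πr² = 39.82 m² (ratio 4).
(1−a)S·A_cross = εσ·A_surf·T⁴  ⇒  T⁴ = (1−a)S/(4σ).
T⁴ = 0.840·172/(4·5.67×10⁻⁸) = 6.370×10⁸ K⁴.
T = (6.370×10⁸)^(1/4).

T ≈ 159 K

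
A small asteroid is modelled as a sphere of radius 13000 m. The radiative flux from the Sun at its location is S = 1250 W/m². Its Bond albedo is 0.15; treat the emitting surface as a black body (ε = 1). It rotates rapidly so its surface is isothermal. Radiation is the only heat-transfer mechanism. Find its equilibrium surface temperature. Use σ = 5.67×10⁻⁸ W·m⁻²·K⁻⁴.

At equilibrium, absorbed power = emitted power.
Absorbing cross-section = πr² = 5.309×10⁸ m²; emitting surface = 4πr² = 2.124×10⁹ m² (ratio 4).
(1−a)S·A_cross = εσ·A_surf·T⁴  ⇒  T⁴ = (1−a)S/(4σ).
T⁴ = 0.850·1250/(4·5.67×10⁻⁸) = 4.685×10⁹ K⁴.
T = (4.685×10⁹)^(1/4).

T ≈ 262 K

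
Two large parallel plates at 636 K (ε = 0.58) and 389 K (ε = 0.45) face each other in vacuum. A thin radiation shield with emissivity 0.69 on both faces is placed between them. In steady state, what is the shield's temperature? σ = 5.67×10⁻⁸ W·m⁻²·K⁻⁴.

In steady state the net flux on the hot side equals that on the cold side.
σ(T₁⁴−T_s⁴)/D₁ = σ(T_s⁴−T₂⁴)/D₂, with D₁ = 1/ε₁+1/ε_s−1 = 2.173, D₂ = 1/ε_s+1/ε₂−1 = 2.671.
Solve for T_s⁴: T_s⁴ = (D₂·T₁⁴ + D₁·T₂⁴)/(D₁+D₂) = 1.005×10¹¹ K⁴.

T_s ≈ 563 K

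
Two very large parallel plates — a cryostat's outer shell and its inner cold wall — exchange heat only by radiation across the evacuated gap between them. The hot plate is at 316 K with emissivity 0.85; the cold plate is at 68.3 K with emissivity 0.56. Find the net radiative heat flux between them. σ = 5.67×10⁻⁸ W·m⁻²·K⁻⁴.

q ≈ 288 W/m²

For two infinite grey parallel plates, q = σ(T₁⁴ − T₂⁴)/(1/ε₁ + 1/ε₂ − 1).
T₁⁴ − T₂⁴ = 9.971×10⁹ − 2.176×10⁷ = 9.949×10⁹ K⁴.
1/ε₁ + 1/ε₂ − 1 = 1.176 + 1.786 − 1 = 1.962.
q = 5.67×10⁻⁸ × 9.949×10⁹ / 1.962.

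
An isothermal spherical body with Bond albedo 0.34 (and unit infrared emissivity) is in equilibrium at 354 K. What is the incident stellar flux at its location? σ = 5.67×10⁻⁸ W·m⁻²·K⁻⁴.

S ≈ 5400 W/m²

(1−a)S·πr² = σ·4πr²·T⁴ ⇒ S = 4σT⁴/(1−a).
S = 4·5.67×10⁻⁸·1.570×10¹⁰/0.660.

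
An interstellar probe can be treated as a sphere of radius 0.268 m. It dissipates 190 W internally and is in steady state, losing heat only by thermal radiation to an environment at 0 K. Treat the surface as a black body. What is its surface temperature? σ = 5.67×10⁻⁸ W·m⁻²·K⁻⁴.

T ≈ 247 K

Steady state: internal power = radiated power, P = εσA T⁴.
Radiating area A = 4πr² = 0.9026 m².
T⁴ = P/(εσA) = 190/(1.0·5.67×10⁻⁸·0.9026) = 3.713×10⁹ K⁴.
T = (3.713×10⁹)^(1/4).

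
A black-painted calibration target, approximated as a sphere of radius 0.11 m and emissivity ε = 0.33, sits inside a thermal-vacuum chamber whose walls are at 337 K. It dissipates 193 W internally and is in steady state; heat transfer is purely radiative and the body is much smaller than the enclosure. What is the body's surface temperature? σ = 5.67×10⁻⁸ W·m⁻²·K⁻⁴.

For a small grey body in a large enclosure, net radiated power = εσA(T⁴ − T_w⁴).
Steady state: P = εσA(T⁴ − T_w⁴) with A = 4πr² = 0.1521 m².
T⁴ = P/(εσA) + T_w⁴ = 193/(0.33·5.67×10⁻⁸·0.1521) + (337)⁴
    = 6.784×10¹⁰ + 1.290×10¹⁰ = 8.073×10¹⁰ K⁴.

T ≈ 533 K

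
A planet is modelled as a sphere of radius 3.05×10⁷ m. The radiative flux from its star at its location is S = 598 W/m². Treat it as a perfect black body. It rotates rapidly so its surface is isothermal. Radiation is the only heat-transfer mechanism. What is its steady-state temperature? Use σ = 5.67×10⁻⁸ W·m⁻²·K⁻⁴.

At equilibrium, absorbed power = emitted power.
Absorbing cross-section = πr² = 2.922×10¹⁵ m²; emitting surface = 4πr² = 1.169×10¹⁶ m² (ratio 4).
S·A_cross = εσ·A_surf·T⁴  ⇒  T⁴ = S/(4σ).
T⁴ = 1.00·598/(4·5.67×10⁻⁸) = 2.637×10⁹ K⁴.
T = (2.637×10⁹)^(1/4).

T ≈ 227 K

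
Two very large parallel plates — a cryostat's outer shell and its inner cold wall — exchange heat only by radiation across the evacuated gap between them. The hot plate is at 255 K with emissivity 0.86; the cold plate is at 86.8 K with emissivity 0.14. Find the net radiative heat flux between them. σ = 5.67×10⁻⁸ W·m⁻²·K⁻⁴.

For two infinite grey parallel plates, q = σ(T₁⁴ − T₂⁴)/(1/ε₁ + 1/ε₂ − 1).
T₁⁴ − T₂⁴ = 4.228×10⁹ − 5.676×10⁷ = 4.171×10⁹ K⁴.
1/ε₁ + 1/ε₂ − 1 = 1.163 + 7.143 − 1 = 7.306.
q = 5.67×10⁻⁸ × 4.171×10⁹ / 7.306.

q ≈ 32.4 W/m²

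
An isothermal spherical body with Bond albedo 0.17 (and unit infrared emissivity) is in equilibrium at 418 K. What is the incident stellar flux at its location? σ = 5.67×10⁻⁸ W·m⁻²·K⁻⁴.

(1−a)S·πr² = σ·4πr²·T⁴ ⇒ S = 4σT⁴/(1−a).
S = 4·5.67×10⁻⁸·3.053×10¹⁰/0.830.

S ≈ 8340 W/m²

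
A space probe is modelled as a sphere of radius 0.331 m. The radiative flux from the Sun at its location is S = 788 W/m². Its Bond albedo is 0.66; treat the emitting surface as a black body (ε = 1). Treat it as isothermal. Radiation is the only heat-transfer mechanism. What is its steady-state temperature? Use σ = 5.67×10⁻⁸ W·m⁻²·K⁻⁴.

T ≈ 185 K

At equilibrium, absorbed power = emitted power.
Absorbing cross-section = πr² = 0.3442 m²; emitting surface = 4πr² = 1.377 m² (ratio 4).
(1−a)S·A_cross = εσ·A_surf·T⁴  ⇒  T⁴ = (1−a)S/(4σ).
T⁴ = 0.340·788/(4·5.67×10⁻⁸) = 1.181×10⁹ K⁴.
T = (1.181×10⁹)^(1/4).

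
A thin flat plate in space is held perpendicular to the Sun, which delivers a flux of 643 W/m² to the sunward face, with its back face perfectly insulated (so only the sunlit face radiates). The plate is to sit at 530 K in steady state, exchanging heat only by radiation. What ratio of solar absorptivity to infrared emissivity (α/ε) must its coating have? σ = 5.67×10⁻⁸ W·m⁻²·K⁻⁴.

Balance: αS·A = εσ·1A·T⁴ ⇒ α/ε = σT⁴/S.
α/ε = 5.67×10⁻⁸·(530)⁴/643 = 5.67×10⁻⁸·7.890×10¹⁰/643.

α/ε ≈ 6.96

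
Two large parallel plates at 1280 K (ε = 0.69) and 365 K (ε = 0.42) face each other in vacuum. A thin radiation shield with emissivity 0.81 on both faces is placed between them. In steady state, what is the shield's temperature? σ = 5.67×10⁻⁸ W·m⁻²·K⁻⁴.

T_s ≈ 1130 K

In steady state the net flux on the hot side equals that on the cold side.
σ(T₁⁴−T_s⁴)/D₁ = σ(T_s⁴−T₂⁴)/D₂, with D₁ = 1/ε₁+1/ε_s−1 = 1.684, D₂ = 1/ε_s+1/ε₂−1 = 2.616.
Solve for T_s⁴: T_s⁴ = (D₂·T₁⁴ + D₁·T₂⁴)/(D₁+D₂) = 1.640×10¹² K⁴.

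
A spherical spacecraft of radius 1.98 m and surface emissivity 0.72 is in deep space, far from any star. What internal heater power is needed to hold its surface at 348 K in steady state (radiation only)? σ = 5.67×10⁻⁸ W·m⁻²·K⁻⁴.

P = εσ·4πr²·T⁴.
4πr² = 49.27 m²; T⁴ = 1.467×10¹⁰ K⁴.
P = 0.72·5.67×10⁻⁸·49.27·1.467×10¹⁰.

P ≈ 29500 W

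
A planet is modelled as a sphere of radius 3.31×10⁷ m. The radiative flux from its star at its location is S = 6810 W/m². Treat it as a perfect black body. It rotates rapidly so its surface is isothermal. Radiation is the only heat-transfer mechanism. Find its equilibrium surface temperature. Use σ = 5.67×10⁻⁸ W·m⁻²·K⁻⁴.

T ≈ 416 K

At equilibrium, absorbed power = emitted power.
Absorbing cross-section = πr² = 3.442×10¹⁵ m²; emitting surface = 4πr² = 1.377×10¹⁶ m² (ratio 4).
S·A_cross = εσ·A_surf·T⁴  ⇒  T⁴ = S/(4σ).
T⁴ = 1.00·6810/(4·5.67×10⁻⁸) = 3.003×10¹⁰ K⁴.
T = (3.003×10¹⁰)^(1/4).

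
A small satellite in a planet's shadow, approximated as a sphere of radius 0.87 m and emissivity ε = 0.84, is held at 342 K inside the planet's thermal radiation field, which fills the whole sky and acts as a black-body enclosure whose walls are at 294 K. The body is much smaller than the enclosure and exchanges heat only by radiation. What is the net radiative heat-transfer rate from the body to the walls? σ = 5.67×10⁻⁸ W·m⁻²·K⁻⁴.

For a small grey body in a large enclosure: P_net = εσA(T_body⁴ − T_wall⁴).
A = 4πr² = 9.511 m²; T_body⁴ − T_wall⁴ = 1.368×10¹⁰ − 7.471×10⁹ = 6.209×10⁹ K⁴.
|P_net| = 0.84·5.67×10⁻⁸·9.511·6.209×10⁹.

P_net ≈ 2810 W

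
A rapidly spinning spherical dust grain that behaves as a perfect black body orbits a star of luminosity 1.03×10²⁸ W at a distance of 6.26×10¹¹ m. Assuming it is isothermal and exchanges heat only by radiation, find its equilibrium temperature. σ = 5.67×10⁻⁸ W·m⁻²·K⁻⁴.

First find the stellar flux at distance d: S = L/(4πd²) = 1.03×10²⁸/(4π·(6.26×10¹¹)²) = 2092 W/m².
For an isothermal sphere, absorbed (1−a)S·πr² = emitted σ·4πr²·T⁴, so T⁴ = (1−a)S/(4σ).
T⁴ = 1.00·2092/(4·5.67×10⁻⁸) = 9.222×10⁹ K⁴.

T ≈ 310 K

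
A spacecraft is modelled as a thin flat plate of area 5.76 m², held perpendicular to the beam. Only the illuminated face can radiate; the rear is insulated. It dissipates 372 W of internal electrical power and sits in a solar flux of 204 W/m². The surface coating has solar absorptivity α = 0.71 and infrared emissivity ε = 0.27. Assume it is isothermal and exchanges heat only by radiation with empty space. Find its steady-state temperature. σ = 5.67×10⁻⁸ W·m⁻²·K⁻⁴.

At steady state, absorbed solar power + internal power = radiated power.
Absorbed: α·S·A_cross = 0.71·204·5.760 = 834.3 W (cross-section A).
Total input = 834.3 + 372 = 1206 W.
Radiated: εσ·A_surf·T⁴ with A_surf = A = 5.760 m².
T⁴ = 1206/(0.27·5.67×10⁻⁸·5.760) = 1.368×10¹⁰ K⁴.

T ≈ 342 K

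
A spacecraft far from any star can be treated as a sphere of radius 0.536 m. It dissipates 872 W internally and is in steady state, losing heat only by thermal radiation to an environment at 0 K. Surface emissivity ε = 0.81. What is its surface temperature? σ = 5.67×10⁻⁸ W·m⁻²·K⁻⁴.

Steady state: internal power = radiated power, P = εσA T⁴.
Radiating area A = 4πr² = 3.610 m².
T⁴ = P/(εσA) = 872/(0.81·5.67×10⁻⁸·3.610) = 5.259×10⁹ K⁴.
T = (5.259×10⁹)^(1/4).

T ≈ 269 K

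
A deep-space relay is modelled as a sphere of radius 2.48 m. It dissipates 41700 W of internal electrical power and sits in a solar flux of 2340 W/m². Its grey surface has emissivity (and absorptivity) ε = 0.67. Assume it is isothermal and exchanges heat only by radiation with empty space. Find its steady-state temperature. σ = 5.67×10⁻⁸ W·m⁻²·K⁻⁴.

T ≈ 396 K

At steady state, absorbed solar power + internal power = radiated power.
Absorbed: α·S·A_cross = 0.67·2340·19.32 = 30290 W (cross-section πr²).
Total input = 30290 + 41700 = 71990 W.
Radiated: εσ·A_surf·T⁴ with A_surf = 4πr² = 77.29 m².
T⁴ = 71990/(0.67·5.67×10⁻⁸·77.29) = 2.452×10¹⁰ K⁴.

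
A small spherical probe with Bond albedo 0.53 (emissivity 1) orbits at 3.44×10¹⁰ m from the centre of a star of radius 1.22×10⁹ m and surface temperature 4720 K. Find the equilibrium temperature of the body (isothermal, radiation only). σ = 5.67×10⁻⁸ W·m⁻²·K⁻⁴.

T ≈ 520 K

The star's surface emits σT_*⁴; at distance d the flux is S = σT_*⁴(R_*/d)².
S = 5.67×10⁻⁸·(4720)⁴·(1.22×10⁹/3.44×10¹⁰)² = 35400 W/m².
For an isothermal sphere T⁴ = (1−a)S/(4σ) = 7.335×10¹⁰ K⁴.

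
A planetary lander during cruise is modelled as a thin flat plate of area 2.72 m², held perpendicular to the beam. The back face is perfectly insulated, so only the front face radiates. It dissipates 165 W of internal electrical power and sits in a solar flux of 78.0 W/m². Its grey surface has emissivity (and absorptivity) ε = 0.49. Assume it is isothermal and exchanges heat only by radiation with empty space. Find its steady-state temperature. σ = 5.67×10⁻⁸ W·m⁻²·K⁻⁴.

At steady state, absorbed solar power + internal power = radiated power.
Absorbed: α·S·A_cross = 0.49·78.0·2.720 = 104.0 W (cross-section A).
Total input = 104.0 + 165 = 269.0 W.
Radiated: εσ·A_surf·T⁴ with A_surf = A = 2.720 m².
T⁴ = 269.0/(0.49·5.67×10⁻⁸·2.720) = 3.559×10⁹ K⁴.

T ≈ 244 K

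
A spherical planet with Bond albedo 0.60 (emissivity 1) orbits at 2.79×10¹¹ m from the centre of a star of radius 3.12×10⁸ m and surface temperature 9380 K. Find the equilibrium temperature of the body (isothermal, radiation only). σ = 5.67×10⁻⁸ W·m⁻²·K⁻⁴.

T ≈ 176 K

The star's surface emits σT_*⁴; at distance d the flux is S = σT_*⁴(R_*/d)².
S = 5.67×10⁻⁸·(9380)⁴·(3.12×10⁸/2.79×10¹¹)² = 548.9 W/m².
For an isothermal sphere T⁴ = (1−a)S/(4σ) = 9.681×10⁸ K⁴.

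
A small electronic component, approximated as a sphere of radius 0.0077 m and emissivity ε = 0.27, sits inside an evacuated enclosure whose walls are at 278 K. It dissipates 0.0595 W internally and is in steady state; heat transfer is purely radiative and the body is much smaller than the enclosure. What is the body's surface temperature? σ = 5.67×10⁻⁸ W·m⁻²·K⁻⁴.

T ≈ 325 K

For a small grey body in a large enclosure, net radiated power = εσA(T⁴ − T_w⁴).
Steady state: P = εσA(T⁴ − T_w⁴) with A = 4πr² = 7.451×10⁻⁴ m².
T⁴ = P/(εσA) + T_w⁴ = 0.0595/(0.27·5.67×10⁻⁸·7.451×10⁻⁴) + (278)⁴
    = 5.216×10⁹ + 5.973×10⁹ = 1.119×10¹⁰ K⁴.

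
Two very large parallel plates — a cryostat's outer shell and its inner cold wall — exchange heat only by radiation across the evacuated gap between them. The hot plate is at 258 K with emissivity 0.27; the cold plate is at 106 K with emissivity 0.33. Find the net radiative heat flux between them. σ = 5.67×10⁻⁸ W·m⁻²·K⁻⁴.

q ≈ 42.6 W/m²

For two infinite grey parallel plates, q = σ(T₁⁴ − T₂⁴)/(1/ε₁ + 1/ε₂ − 1).
T₁⁴ − T₂⁴ = 4.431×10⁹ − 1.262×10⁸ = 4.305×10⁹ K⁴.
1/ε₁ + 1/ε₂ − 1 = 3.704 + 3.030 − 1 = 5.734.
q = 5.67×10⁻⁸ × 4.305×10⁹ / 5.734.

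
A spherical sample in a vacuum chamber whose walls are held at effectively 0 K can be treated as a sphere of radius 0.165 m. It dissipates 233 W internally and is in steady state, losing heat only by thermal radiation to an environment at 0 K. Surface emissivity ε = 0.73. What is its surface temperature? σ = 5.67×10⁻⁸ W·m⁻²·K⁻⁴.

T ≈ 358 K

Steady state: internal power = radiated power, P = εσA T⁴.
Radiating area A = 4πr² = 0.3421 m².
T⁴ = P/(εσA) = 233/(0.73·5.67×10⁻⁸·0.3421) = 1.645×10¹⁰ K⁴.
T = (1.645×10¹⁰)^(1/4).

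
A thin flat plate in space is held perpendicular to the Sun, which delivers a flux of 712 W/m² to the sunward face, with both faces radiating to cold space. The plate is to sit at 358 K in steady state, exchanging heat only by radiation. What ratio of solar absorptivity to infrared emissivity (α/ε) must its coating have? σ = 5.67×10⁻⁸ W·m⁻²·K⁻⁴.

α/ε ≈ 2.62

Balance: αS·A = εσ·2A·T⁴ ⇒ α/ε = 2σT⁴/S.
α/ε = 2·5.67×10⁻⁸·(358)⁴/712 = 2·5.67×10⁻⁸·1.643×10¹⁰/712.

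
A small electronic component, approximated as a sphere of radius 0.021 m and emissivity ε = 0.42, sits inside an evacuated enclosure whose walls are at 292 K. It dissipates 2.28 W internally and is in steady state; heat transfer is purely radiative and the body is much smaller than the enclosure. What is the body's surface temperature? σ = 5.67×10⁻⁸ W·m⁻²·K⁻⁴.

For a small grey body in a large enclosure, net radiated power = εσA(T⁴ − T_w⁴).
Steady state: P = εσA(T⁴ − T_w⁴) with A = 4πr² = 0.005542 m².
T⁴ = P/(εσA) + T_w⁴ = 2.28/(0.42·5.67×10⁻⁸·0.005542) + (292)⁴
    = 1.728×10¹⁰ + 7.270×10⁹ = 2.455×10¹⁰ K⁴.

T ≈ 396 K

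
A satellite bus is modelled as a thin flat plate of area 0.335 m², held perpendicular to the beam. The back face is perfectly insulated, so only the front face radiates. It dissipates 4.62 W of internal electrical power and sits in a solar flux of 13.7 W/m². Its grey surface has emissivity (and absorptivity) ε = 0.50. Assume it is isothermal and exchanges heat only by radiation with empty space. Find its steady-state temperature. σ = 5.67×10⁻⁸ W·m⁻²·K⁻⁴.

T ≈ 164 K

At steady state, absorbed solar power + internal power = radiated power.
Absorbed: α·S·A_cross = 0.50·13.7·0.3350 = 2.295 W (cross-section A).
Total input = 2.295 + 4.62 = 6.915 W.
Radiated: εσ·A_surf·T⁴ with A_surf = A = 0.3350 m².
T⁴ = 6.915/(0.50·5.67×10⁻⁸·0.3350) = 7.281×10⁸ K⁴.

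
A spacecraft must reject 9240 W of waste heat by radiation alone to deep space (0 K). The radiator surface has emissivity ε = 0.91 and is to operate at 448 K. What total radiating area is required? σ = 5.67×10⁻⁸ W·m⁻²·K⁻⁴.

A ≈ 4.45 m²

P = εσA T⁴ ⇒ A = P/(εσT⁴).
T⁴ = 4.028×10¹⁰ K⁴.
A = 9240/(0.91 × 5.67×10⁻⁸ × 4.028×10¹⁰).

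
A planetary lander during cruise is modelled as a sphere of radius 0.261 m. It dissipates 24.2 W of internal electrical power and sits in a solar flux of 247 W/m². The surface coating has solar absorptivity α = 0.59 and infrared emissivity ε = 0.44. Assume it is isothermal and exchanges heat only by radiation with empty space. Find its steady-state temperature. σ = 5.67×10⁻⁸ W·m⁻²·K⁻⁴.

At steady state, absorbed solar power + internal power = radiated power.
Absorbed: α·S·A_cross = 0.59·247·0.2140 = 31.19 W (cross-section πr²).
Total input = 31.19 + 24.2 = 55.39 W.
Radiated: εσ·A_surf·T⁴ with A_surf = 4πr² = 0.8560 m².
T⁴ = 55.39/(0.44·5.67×10⁻⁸·0.8560) = 2.593×10⁹ K⁴.

T ≈ 226 K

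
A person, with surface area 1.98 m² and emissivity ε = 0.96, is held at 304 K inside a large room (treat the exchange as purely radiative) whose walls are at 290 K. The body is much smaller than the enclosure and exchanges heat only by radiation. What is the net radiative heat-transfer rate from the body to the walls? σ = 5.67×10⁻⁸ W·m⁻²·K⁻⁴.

P_net ≈ 158 W

For a small grey body in a large enclosure: P_net = εσA(T_body⁴ − T_wall⁴).
A = 1.98 m²; T_body⁴ − T_wall⁴ = 8.541×10⁹ − 7.073×10⁹ = 1.468×10⁹ K⁴.
|P_net| = 0.96·5.67×10⁻⁸·1.980·1.468×10⁹.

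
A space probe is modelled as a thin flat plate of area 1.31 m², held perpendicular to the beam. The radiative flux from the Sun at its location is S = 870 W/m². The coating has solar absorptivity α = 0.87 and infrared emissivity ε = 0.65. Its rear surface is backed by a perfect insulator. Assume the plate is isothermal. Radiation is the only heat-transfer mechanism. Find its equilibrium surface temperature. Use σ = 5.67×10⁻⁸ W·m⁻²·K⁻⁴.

T ≈ 379 K

At equilibrium, absorbed power = emitted power.
Absorbing cross-section = A = 1.310 m²; emitting surface = A = 1.310 m² (ratio 1).
αS·A_cross = εσ·A_surf·T⁴  ⇒  T⁴ = αS/(ε·1σ).
T⁴ = 0.870·870/(0.65·1·5.67×10⁻⁸) = 2.054×10¹⁰ K⁴.
T = (2.054×10¹⁰)^(1/4).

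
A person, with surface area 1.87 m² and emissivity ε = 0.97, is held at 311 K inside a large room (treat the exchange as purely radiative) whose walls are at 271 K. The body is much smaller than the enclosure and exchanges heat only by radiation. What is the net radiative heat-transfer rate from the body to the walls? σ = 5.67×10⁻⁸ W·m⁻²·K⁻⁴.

P_net ≈ 407 W

For a small grey body in a large enclosure: P_net = εσA(T_body⁴ − T_wall⁴).
A = 1.87 m²; T_body⁴ − T_wall⁴ = 9.355×10⁹ − 5.394×10⁹ = 3.961×10⁹ K⁴.
|P_net| = 0.97·5.67×10⁻⁸·1.870·3.961×10⁹.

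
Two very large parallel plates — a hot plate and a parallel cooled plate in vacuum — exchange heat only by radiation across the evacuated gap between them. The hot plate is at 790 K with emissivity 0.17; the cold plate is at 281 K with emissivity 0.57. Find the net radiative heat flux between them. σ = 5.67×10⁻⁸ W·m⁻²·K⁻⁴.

q ≈ 3270 W/m²

For two infinite grey parallel plates, q = σ(T₁⁴ − T₂⁴)/(1/ε₁ + 1/ε₂ − 1).
T₁⁴ − T₂⁴ = 3.895×10¹¹ − 6.235×10⁹ = 3.833×10¹¹ K⁴.
1/ε₁ + 1/ε₂ − 1 = 5.882 + 1.754 − 1 = 6.637.
q = 5.67×10⁻⁸ × 3.833×10¹¹ / 6.637.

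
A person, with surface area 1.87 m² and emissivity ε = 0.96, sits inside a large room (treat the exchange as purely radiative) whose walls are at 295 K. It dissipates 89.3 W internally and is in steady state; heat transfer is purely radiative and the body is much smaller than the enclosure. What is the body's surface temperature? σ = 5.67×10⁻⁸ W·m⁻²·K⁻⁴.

T ≈ 303 K

For a small grey body in a large enclosure, net radiated power = εσA(T⁴ − T_w⁴).
Steady state: P = εσA(T⁴ − T_w⁴) with A = 1.87 m².
T⁴ = P/(εσA) + T_w⁴ = 89.3/(0.96·5.67×10⁻⁸·1.870) + (295)⁴
    = 8.773×10⁸ + 7.573×10⁹ = 8.451×10⁹ K⁴.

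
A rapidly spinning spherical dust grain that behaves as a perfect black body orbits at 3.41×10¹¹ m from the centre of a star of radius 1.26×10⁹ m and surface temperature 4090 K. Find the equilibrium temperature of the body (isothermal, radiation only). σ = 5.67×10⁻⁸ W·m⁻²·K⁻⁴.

T ≈ 176 K

The star's surface emits σT_*⁴; at distance d the flux is S = σT_*⁴(R_*/d)².
S = 5.67×10⁻⁸·(4090)⁴·(1.26×10⁹/3.41×10¹¹)² = 216.6 W/m².
For an isothermal sphere T⁴ = (1−a)S/(4σ) = 9.551×10⁸ K⁴.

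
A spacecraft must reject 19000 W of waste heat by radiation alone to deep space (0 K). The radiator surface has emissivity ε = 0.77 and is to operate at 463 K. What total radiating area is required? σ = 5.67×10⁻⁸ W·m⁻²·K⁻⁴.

P = εσA T⁴ ⇒ A = P/(εσT⁴).
T⁴ = 4.595×10¹⁰ K⁴.
A = 19000/(0.77 × 5.67×10⁻⁸ × 4.595×10¹⁰).

A ≈ 9.47 m²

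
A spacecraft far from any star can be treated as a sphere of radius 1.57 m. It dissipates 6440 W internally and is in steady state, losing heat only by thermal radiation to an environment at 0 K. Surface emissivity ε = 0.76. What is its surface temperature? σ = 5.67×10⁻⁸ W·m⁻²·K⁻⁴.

T ≈ 264 K

Steady state: internal power = radiated power, P = εσA T⁴.
Radiating area A = 4πr² = 30.97 m².
T⁴ = P/(εσA) = 6440/(0.76·5.67×10⁻⁸·30.97) = 4.825×10⁹ K⁴.
T = (4.825×10⁹)^(1/4).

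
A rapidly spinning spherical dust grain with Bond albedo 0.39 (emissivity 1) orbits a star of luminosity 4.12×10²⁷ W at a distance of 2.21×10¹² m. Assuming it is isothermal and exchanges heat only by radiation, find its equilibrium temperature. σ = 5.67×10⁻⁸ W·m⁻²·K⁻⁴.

T ≈ 116 K

First find the stellar flux at distance d: S = L/(4πd²) = 4.12×10²⁷/(4π·(2.21×10¹²)²) = 67.13 W/m².
For an isothermal sphere, absorbed (1−a)S·πr² = emitted σ·4πr²·T⁴, so T⁴ = (1−a)S/(4σ).
T⁴ = 0.610·67.13/(4·5.67×10⁻⁸) = 1.805×10⁸ K⁴.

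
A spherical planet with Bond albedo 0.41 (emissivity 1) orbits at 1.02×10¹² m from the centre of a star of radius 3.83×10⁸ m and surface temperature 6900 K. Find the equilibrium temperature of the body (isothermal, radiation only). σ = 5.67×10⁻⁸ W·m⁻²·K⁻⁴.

T ≈ 82.9 K

The star's surface emits σT_*⁴; at distance d the flux is S = σT_*⁴(R_*/d)².
S = 5.67×10⁻⁸·(6900)⁴·(3.83×10⁸/1.02×10¹²)² = 18.12 W/m².
For an isothermal sphere T⁴ = (1−a)S/(4σ) = 4.714×10⁷ K⁴.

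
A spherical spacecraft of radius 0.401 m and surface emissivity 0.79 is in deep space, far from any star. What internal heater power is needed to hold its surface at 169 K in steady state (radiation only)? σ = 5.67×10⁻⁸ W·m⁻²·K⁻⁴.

P = εσ·4πr²·T⁴.
4πr² = 2.021 m²; T⁴ = 8.157×10⁸ K⁴.
P = 0.79·5.67×10⁻⁸·2.021·8.157×10⁸.

P ≈ 73.8 W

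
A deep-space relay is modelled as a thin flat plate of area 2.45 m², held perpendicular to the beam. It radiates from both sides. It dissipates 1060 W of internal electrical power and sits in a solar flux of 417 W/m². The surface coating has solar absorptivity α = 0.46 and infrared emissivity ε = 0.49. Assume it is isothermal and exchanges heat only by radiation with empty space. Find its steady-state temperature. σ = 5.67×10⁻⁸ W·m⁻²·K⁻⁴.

At steady state, absorbed solar power + internal power = radiated power.
Absorbed: α·S·A_cross = 0.46·417·2.450 = 470.0 W (cross-section A).
Total input = 470.0 + 1060 = 1530 W.
Radiated: εσ·A_surf·T⁴ with A_surf = 2A = 4.900 m².
T⁴ = 1530/(0.49·5.67×10⁻⁸·4.900) = 1.124×10¹⁰ K⁴.

T ≈ 326 K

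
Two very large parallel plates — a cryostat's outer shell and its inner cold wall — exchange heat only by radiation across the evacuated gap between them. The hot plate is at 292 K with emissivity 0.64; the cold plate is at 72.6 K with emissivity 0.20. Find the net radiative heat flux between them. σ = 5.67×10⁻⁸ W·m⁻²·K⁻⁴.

For two infinite grey parallel plates, q = σ(T₁⁴ − T₂⁴)/(1/ε₁ + 1/ε₂ − 1).
T₁⁴ − T₂⁴ = 7.270×10⁹ − 2.778×10⁷ = 7.242×10⁹ K⁴.
1/ε₁ + 1/ε₂ − 1 = 1.562 + 5.000 − 1 = 5.562.
q = 5.67×10⁻⁸ × 7.242×10⁹ / 5.562.

q ≈ 73.8 W/m²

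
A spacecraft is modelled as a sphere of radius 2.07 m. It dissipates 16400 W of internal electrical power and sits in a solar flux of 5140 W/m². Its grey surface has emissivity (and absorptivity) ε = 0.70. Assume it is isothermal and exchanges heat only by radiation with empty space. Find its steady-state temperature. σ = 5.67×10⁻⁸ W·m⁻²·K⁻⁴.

At steady state, absorbed solar power + internal power = radiated power.
Absorbed: α·S·A_cross = 0.70·5140·13.46 = 48430 W (cross-section πr²).
Total input = 48430 + 16400 = 64830 W.
Radiated: εσ·A_surf·T⁴ with A_surf = 4πr² = 53.85 m².
T⁴ = 64830/(0.70·5.67×10⁻⁸·53.85) = 3.034×10¹⁰ K⁴.

T ≈ 417 K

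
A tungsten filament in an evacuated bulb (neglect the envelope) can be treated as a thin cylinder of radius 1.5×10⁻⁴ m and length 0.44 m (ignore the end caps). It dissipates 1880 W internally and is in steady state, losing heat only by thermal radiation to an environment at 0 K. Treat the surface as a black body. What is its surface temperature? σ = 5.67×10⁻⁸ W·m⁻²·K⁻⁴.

T ≈ 2990 K

Steady state: internal power = radiated power, P = εσA T⁴.
Radiating area A = 2πrL = 4.147×10⁻⁴ m².
T⁴ = P/(εσA) = 1880/(1.0·5.67×10⁻⁸·4.147×10⁻⁴) = 7.996×10¹³ K⁴.
T = (7.996×10¹³)^(1/4).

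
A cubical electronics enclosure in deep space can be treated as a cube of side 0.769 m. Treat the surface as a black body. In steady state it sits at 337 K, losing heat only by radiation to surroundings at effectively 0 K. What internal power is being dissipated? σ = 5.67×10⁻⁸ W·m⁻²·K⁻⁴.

Steady state: P = εσA T⁴.
A = 6L² = 3.548 m²; T⁴ = (337)⁴ = 1.290×10¹⁰ K⁴.
P = 1.0 × 5.67×10⁻⁸ × 3.548 × 1.290×10¹⁰.

P ≈ 2590 W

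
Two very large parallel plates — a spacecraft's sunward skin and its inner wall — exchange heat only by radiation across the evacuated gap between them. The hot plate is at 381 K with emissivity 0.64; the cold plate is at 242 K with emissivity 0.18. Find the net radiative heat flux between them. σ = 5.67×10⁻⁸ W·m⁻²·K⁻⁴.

For two infinite grey parallel plates, q = σ(T₁⁴ − T₂⁴)/(1/ε₁ + 1/ε₂ − 1).
T₁⁴ − T₂⁴ = 2.107×10¹⁰ − 3.430×10⁹ = 1.764×10¹⁰ K⁴.
1/ε₁ + 1/ε₂ − 1 = 1.562 + 5.556 − 1 = 6.118.
q = 5.67×10⁻⁸ × 1.764×10¹⁰ / 6.118.

q ≈ 163 W/m²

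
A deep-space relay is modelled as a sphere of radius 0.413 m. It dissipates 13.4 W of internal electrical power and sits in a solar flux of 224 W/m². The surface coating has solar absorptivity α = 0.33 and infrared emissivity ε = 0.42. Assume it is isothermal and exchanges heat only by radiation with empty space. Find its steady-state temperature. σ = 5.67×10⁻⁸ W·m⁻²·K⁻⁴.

At steady state, absorbed solar power + internal power = radiated power.
Absorbed: α·S·A_cross = 0.33·224·0.5359 = 39.61 W (cross-section πr²).
Total input = 39.61 + 13.4 = 53.01 W.
Radiated: εσ·A_surf·T⁴ with A_surf = 4πr² = 2.143 m².
T⁴ = 53.01/(0.42·5.67×10⁻⁸·2.143) = 1.039×10⁹ K⁴.

T ≈ 180 K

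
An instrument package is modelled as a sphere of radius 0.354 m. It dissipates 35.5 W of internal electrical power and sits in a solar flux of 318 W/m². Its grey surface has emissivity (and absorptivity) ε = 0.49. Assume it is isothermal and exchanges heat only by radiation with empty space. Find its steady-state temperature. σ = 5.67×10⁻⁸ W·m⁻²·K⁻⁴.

T ≈ 217 K

At steady state, absorbed solar power + internal power = radiated power.
Absorbed: α·S·A_cross = 0.49·318·0.3937 = 61.35 W (cross-section πr²).
Total input = 61.35 + 35.5 = 96.85 W.
Radiated: εσ·A_surf·T⁴ with A_surf = 4πr² = 1.575 m².
T⁴ = 96.85/(0.49·5.67×10⁻⁸·1.575) = 2.214×10⁹ K⁴.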